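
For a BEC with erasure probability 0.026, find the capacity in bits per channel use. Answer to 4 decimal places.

Binary erasure channel: capacity C = 1 − ε.
C = 1 − 0.026 = 0.9740 bits per channel use.

0.9740 bits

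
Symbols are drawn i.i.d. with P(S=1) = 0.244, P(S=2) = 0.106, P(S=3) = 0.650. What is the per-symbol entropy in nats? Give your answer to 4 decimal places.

H(S) = −Σ p·ln p.
  −(0.244)·ln(0.244) = 0.34418
  −(0.106)·ln(0.106) = 0.23790
  −(0.650)·ln(0.650) = 0.28001
Sum: 0.34418 + 0.23790 + 0.28001 = 0.8621 nats.

0.8621 nats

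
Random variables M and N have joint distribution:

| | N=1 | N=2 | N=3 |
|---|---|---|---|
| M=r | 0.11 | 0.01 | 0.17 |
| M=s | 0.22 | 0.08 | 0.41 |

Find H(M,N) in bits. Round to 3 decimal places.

2.151 bits

H(M,N) = −Σ p(x,y)·log₂ p(x,y) over all 6 cells.
  cell (r,1): −0.11·log₂0.11 = 0.3503
  cell (r,2): −0.01·log₂0.01 = 0.0664
  cell (r,3): −0.17·log₂0.17 = 0.4346
  cell (s,1): −0.22·log₂0.22 = 0.4806
  cell (s,2): −0.08·log₂0.08 = 0.2915
  cell (s,3): −0.41·log₂0.41 = 0.5274
Sum = 2.151 bits.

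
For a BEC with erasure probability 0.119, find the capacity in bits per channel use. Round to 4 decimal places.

0.8810 bits

Binary erasure channel: capacity C = 1 − ε.
C = 1 − 0.119 = 0.8810 bits per channel use.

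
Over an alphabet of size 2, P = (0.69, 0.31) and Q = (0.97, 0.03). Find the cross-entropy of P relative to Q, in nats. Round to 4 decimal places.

1.1080 nats

H(P,Q) = −Σ p·ln q.
  −0.69·ln(0.97) = 0.02102
  −0.31·ln(0.03) = 1.08703
H(P,Q) = 1.1080 nats.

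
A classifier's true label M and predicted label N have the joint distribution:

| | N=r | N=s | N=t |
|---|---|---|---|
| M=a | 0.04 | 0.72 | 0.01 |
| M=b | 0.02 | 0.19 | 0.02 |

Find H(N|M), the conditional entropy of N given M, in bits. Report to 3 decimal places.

Chain rule: H(N|M) = H(M,N) − H(M).
Marginals: p(M) = (0.7700, 0.2300), p(N) = (0.0600, 0.9100, 0.0300).
H(M,N) = 1.2744 bits; H(M) = 0.7780 bits.
H(N|M) = 1.2744 − 0.7780 = 0.496 bits.

0.496 bits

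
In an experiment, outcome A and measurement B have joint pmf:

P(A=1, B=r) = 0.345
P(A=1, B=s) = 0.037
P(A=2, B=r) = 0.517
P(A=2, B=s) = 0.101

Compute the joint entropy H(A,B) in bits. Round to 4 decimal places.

1.5318 bits

H(A,B) = −Σ p(x,y)·log₂ p(x,y) over all 4 cells.
  cell (1,r): −0.345·log₂0.345 = 0.52969
  cell (1,s): −0.037·log₂0.037 = 0.17598
  cell (2,r): −0.517·log₂0.517 = 0.49206
  cell (2,s): −0.101·log₂0.101 = 0.33406
Sum = 1.5318 bits.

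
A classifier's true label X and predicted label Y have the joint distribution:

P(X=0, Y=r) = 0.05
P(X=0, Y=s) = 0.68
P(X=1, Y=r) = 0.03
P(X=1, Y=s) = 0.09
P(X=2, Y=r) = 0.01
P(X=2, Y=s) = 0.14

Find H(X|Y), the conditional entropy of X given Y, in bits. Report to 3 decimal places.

1.086 bits

Marginals: p(X) = (0.7300, 0.1200, 0.1500), p(Y) = (0.0900, 0.9100).
H(X|Y) = Σ p(Y) · H(X|Y=·).
  Y=r: p=0.0900, H(X|Y=r) = 1.3516
  Y=s: p=0.9100, H(X|Y=s) = 1.0597
Weighted sum = 1.086 bits.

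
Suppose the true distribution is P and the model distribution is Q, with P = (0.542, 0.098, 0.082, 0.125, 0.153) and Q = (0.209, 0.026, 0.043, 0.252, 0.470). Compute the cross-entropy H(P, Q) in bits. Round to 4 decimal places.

H(P,Q) = −Σ p·log₂ q.
  −0.542·log₂(0.209) = 1.22407
  −0.098·log₂(0.026) = 0.51600
  −0.082·log₂(0.043) = 0.37224
  −0.125·log₂(0.252) = 0.24856
  −0.153·log₂(0.470) = 0.16666
H(P,Q) = 2.5275 bits.

2.5275 bits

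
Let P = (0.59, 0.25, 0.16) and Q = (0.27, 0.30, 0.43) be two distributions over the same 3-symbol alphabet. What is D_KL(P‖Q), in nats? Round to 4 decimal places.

D(P‖Q) = Σ p·ln(p/q).
  0.59·ln(0.59/0.27) = 0.46120
  0.25·ln(0.25/0.30) = -0.04558
  0.16·ln(0.16/0.43) = -0.15818
D(P‖Q) = 0.2574 nats.

0.2574 nats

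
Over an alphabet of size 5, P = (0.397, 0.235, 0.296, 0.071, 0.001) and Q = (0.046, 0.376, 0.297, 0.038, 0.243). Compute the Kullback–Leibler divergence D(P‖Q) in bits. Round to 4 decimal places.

1.1298 bits

D(P‖Q) = Σ p·log₂(p/q).
  0.397·log₂(0.397/0.046) = 1.23444
  0.235·log₂(0.235/0.376) = -0.15935
  0.296·log₂(0.296/0.297) = -0.00144
  0.071·log₂(0.071/0.038) = 0.06403
  0.001·log₂(0.001/0.243) = -0.00792
D(P‖Q) = 1.1298 bits.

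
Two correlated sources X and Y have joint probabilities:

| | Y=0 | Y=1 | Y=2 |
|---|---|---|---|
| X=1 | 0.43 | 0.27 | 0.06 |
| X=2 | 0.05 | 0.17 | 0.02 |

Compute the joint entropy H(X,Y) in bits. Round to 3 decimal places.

2.041 bits

H(X,Y) = −Σ p(x,y)·log₂ p(x,y) over all 6 cells.
  cell (1,0): −0.43·log₂0.43 = 0.5236
  cell (1,1): −0.27·log₂0.27 = 0.5100
  cell (1,2): −0.06·log₂0.06 = 0.2435
  cell (2,0): −0.05·log₂0.05 = 0.2161
  cell (2,1): −0.17·log₂0.17 = 0.4346
  cell (2,2): −0.02·log₂0.02 = 0.1129
Sum = 2.041 bits.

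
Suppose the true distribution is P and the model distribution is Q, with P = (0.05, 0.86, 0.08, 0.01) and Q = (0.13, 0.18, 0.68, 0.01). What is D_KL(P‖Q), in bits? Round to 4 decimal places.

1.6245 bits

D(P‖Q) = Σ p·log₂(p/q).
  0.05·log₂(0.05/0.13) = -0.06893
  0.86·log₂(0.86/0.18) = 1.94045
  0.08·log₂(0.08/0.68) = -0.24700
  0.01·log₂(0.01/0.01) = 0.00000
D(P‖Q) = 1.6245 bits.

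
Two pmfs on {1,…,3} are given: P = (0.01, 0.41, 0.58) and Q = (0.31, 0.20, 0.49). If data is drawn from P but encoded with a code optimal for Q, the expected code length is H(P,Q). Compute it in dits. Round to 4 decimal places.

H(P,Q) = −Σ p·log₁₀ q.
  −0.01·log₁₀(0.31) = 0.00509
  −0.41·log₁₀(0.20) = 0.28658
  −0.58·log₁₀(0.49) = 0.17969
H(P,Q) = 0.4714 dits.

0.4714 dits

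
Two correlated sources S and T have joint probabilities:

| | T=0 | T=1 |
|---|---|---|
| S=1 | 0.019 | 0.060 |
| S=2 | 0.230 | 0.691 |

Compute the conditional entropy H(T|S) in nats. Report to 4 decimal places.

0.5612 nats

Marginals: p(S) = (0.0790, 0.9210), p(T) = (0.2490, 0.7510).
H(T|S) = Σ p(S) · H(T|S=·).
  S=1: p=0.0790, H(T|S=1) = 0.5517
  S=2: p=0.9210, H(T|S=2) = 0.5620
Weighted sum = 0.5612 nats.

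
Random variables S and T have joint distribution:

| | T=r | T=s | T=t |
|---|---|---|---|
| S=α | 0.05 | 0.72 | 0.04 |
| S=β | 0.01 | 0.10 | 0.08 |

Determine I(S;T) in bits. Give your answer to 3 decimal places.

0.114 bits

Marginals: p(S) = (0.8100, 0.1900), p(T) = (0.0600, 0.8200, 0.1200).
I(S;T) = H(S) + H(T) − H(S,T).
H(S) = 0.7015, H(T) = 0.8454, H(S,T) = 1.4332.
I(S;T) = 0.7015 + 0.8454 − 1.4332 = 0.114 bits.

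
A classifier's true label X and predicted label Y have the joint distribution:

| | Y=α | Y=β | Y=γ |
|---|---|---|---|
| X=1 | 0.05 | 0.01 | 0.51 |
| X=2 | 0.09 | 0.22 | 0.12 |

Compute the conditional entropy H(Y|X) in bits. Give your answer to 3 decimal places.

Marginals: p(X) = (0.5700, 0.4300), p(Y) = (0.1400, 0.2300, 0.6300).
H(Y|X) = Σ p(X) · H(Y|X=·).
  X=1: p=0.5700, H(Y|X=1) = 0.5539
  X=2: p=0.4300, H(Y|X=2) = 1.4808
Weighted sum = 0.952 bits.

0.952 bits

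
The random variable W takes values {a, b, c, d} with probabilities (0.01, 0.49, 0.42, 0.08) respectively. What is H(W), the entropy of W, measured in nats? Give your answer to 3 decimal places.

H(W) = −Σ p·ln p.
  −(0.01)·ln(0.01) = 0.0461
  −(0.49)·ln(0.49) = 0.3495
  −(0.42)·ln(0.42) = 0.3644
  −(0.08)·ln(0.08) = 0.2021
Sum: 0.0461 + 0.3495 + 0.3644 + 0.2021 = 0.962 nats.

0.962 nats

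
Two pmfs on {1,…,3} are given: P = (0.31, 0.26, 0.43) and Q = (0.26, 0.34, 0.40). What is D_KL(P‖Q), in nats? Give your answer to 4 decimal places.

0.0159 nats

D(P‖Q) = Σ p·ln(p/q).
  0.31·ln(0.31/0.26) = 0.05453
  0.26·ln(0.26/0.34) = -0.06975
  0.43·ln(0.43/0.40) = 0.03110
D(P‖Q) = 0.0159 nats.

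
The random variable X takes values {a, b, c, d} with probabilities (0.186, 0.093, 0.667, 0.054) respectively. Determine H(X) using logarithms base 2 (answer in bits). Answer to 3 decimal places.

H(X) = −Σ p·log₂ p.
  −(0.186)·log₂(0.186) = 0.4514
  −(0.093)·log₂(0.093) = 0.3187
  −(0.667)·log₂(0.667) = 0.3897
  −(0.054)·log₂(0.054) = 0.2274
Sum: 0.4514 + 0.3187 + 0.3897 + 0.2274 = 1.387 bits.

1.387 bits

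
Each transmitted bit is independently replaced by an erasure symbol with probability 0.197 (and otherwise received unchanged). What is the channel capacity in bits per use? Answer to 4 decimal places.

Binary erasure channel: capacity C = 1 − ε.
C = 1 − 0.197 = 0.8030 bits per channel use.

0.8030 bits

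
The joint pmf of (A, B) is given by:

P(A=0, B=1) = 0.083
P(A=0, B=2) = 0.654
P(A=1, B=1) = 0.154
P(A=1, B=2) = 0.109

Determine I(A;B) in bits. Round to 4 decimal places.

0.1584 bits

Marginals: p(A) = (0.7370, 0.2630), p(B) = (0.2370, 0.7630).
I(A;B) = Σ p(x,y)·log₂[p(x,y)/(p(x)p(y))].
  (0,1): 0.083·log₂(0.4752) = -0.08910
  (0,2): 0.654·log₂(1.1630) = 0.14249
  (1,1): 0.154·log₂(2.4707) = 0.20096
  (1,2): 0.109·log₂(0.5432) = -0.09597
Sum = 0.1584 bits.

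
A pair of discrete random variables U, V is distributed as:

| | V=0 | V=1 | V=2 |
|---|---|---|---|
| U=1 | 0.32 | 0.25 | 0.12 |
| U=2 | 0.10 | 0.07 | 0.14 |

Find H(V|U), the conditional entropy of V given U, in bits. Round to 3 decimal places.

Chain rule: H(V|U) = H(U,V) − H(U).
Marginals: p(U) = (0.6900, 0.3100), p(V) = (0.4200, 0.3200, 0.2600).
H(U,V) = 2.3910 bits; H(U) = 0.8932 bits.
H(V|U) = 2.3910 − 0.8932 = 1.498 bits.

1.498 bits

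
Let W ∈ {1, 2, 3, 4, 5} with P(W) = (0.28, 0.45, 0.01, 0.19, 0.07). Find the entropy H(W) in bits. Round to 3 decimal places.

H(W) = −Σ p·log₂ p.
  −(0.28)·log₂(0.28) = 0.5142
  −(0.45)·log₂(0.45) = 0.5184
  −(0.01)·log₂(0.01) = 0.0664
  −(0.19)·log₂(0.19) = 0.4552
  −(0.07)·log₂(0.07) = 0.2686
Sum: 0.5142 + 0.5184 + 0.0664 + 0.4552 + 0.2686 = 1.823 bits.

1.823 bits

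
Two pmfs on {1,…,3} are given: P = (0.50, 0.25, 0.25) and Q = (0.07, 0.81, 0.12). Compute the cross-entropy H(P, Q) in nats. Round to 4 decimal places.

1.9124 nats

H(P,Q) = −Σ p·ln q.
  −0.50·ln(0.07) = 1.32963
  −0.25·ln(0.81) = 0.05268
  −0.25·ln(0.12) = 0.53007
H(P,Q) = 1.9124 nats.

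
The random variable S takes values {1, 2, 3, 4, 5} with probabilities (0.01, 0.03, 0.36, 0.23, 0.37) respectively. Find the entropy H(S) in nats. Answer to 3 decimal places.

1.225 nats

H(S) = −Σ p·ln p.
  −(0.01)·ln(0.01) = 0.0461
  −(0.03)·ln(0.03) = 0.1052
  −(0.36)·ln(0.36) = 0.3678
  −(0.23)·ln(0.23) = 0.3380
  −(0.37)·ln(0.37) = 0.3679
Sum: 0.0461 + 0.1052 + 0.3678 + 0.3380 + 0.3679 = 1.225 nats.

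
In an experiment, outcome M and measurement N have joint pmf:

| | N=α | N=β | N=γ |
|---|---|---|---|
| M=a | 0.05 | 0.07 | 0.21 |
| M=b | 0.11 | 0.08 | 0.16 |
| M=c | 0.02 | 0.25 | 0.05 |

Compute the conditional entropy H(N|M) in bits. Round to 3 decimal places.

Chain rule: H(N|M) = H(M,N) − H(M).
Marginals: p(M) = (0.3300, 0.3500, 0.3200), p(N) = (0.1800, 0.4000, 0.4200).
H(M,N) = 2.8513 bits; H(M) = 1.5840 bits.
H(N|M) = 2.8513 − 1.5840 = 1.267 bits.

1.267 bits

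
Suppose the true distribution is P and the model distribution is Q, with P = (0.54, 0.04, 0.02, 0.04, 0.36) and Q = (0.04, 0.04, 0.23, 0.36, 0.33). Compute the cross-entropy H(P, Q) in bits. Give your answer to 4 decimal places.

3.3706 bits

H(P,Q) = −Σ p·log₂ q.
  −0.54·log₂(0.04) = 2.50768
  −0.04·log₂(0.04) = 0.18575
  −0.02·log₂(0.23) = 0.04241
  −0.04·log₂(0.36) = 0.05896
  −0.36·log₂(0.33) = 0.57581
H(P,Q) = 3.3706 bits.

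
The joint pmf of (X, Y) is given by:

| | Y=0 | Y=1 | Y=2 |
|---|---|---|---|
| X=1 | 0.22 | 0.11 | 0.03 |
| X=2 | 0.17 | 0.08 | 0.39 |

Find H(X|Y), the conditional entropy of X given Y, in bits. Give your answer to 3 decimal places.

Marginals: p(X) = (0.3600, 0.6400), p(Y) = (0.3900, 0.1900, 0.4200).
H(X|Y) = Σ p(Y) · H(X|Y=·).
  Y=0: p=0.3900, H(X|Y=0) = 0.9881
  Y=1: p=0.1900, H(X|Y=1) = 0.9819
  Y=2: p=0.4200, H(X|Y=2) = 0.3712
Weighted sum = 0.728 bits.

0.728 bits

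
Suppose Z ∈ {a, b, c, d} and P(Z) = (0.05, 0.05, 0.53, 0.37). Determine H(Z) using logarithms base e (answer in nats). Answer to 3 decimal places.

1.004 nats

H(Z) = −Σ p·ln p.
  −(0.05)·ln(0.05) = 0.1498
  −(0.05)·ln(0.05) = 0.1498
  −(0.53)·ln(0.53) = 0.3365
  −(0.37)·ln(0.37) = 0.3679
Sum: 0.1498 + 0.1498 + 0.3365 + 0.3679 = 1.004 nats.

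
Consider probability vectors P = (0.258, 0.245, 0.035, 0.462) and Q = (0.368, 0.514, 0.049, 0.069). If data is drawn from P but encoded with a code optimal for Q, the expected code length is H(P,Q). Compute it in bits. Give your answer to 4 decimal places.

2.5417 bits

H(P,Q) = −Σ p·log₂ q.
  −0.258·log₂(0.368) = 0.37209
  −0.245·log₂(0.514) = 0.23524
  −0.035·log₂(0.049) = 0.15229
  −0.462·log₂(0.069) = 1.78205
H(P,Q) = 2.5417 bits.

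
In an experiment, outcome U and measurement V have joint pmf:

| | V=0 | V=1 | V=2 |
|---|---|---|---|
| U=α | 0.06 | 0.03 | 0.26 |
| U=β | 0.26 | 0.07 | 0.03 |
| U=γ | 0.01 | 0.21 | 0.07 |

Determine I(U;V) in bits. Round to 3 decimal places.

0.527 bits

Marginals: p(U) = (0.3500, 0.3600, 0.2900), p(V) = (0.3300, 0.3100, 0.3600).
I(U;V) = H(U) + H(V) − H(U,V).
H(U) = 1.5786, H(V) = 1.5822, H(U,V) = 2.6340.
I(U;V) = 1.5786 + 1.5822 − 2.6340 = 0.527 bits.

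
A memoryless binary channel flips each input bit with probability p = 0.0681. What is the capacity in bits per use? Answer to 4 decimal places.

0.6412 bits

Binary symmetric channel: C = 1 − h₂(ε) where h₂ is the binary entropy function.
h₂(0.0681) = −0.0681·log₂0.0681 − 0.9319·log₂0.9319 = 0.3588.
C = 1 − 0.3588 = 0.6412 bits per channel use.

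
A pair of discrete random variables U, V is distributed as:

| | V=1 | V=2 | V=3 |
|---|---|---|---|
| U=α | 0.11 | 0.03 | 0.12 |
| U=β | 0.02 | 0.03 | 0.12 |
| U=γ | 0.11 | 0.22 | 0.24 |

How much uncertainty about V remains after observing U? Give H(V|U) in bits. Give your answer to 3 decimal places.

1.424 bits

Chain rule: H(V|U) = H(U,V) − H(U).
Marginals: p(U) = (0.2600, 0.1700, 0.5700), p(V) = (0.2400, 0.2800, 0.4800).
H(U,V) = 2.8258 bits; H(U) = 1.4021 bits.
H(V|U) = 2.8258 − 1.4021 = 1.424 bits.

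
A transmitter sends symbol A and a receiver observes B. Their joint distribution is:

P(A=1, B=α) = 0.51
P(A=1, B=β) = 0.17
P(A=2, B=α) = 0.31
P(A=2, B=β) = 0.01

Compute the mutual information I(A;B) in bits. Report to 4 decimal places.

Marginals: p(A) = (0.6800, 0.3200), p(B) = (0.8200, 0.1800).
I(A;B) = Σ p(x,y)·log₂[p(x,y)/(p(x)p(y))].
  (1,α): 0.51·log₂(0.9146) = -0.06565
  (1,β): 0.17·log₂(1.3889) = 0.08057
  (2,α): 0.31·log₂(1.1814) = 0.07456
  (2,β): 0.01·log₂(0.1736) = -0.02526
Sum = 0.0642 bits.

0.0642 bits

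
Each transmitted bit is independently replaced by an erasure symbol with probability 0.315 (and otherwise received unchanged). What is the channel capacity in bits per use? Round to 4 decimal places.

Binary erasure channel: capacity C = 1 − ε.
C = 1 − 0.315 = 0.6850 bits per channel use.

0.6850 bits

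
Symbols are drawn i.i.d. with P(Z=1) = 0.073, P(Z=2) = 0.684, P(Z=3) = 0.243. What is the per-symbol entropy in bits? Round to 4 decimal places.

H(Z) = −Σ p·log₂ p.
  −(0.073)·log₂(0.073) = 0.27565
  −(0.684)·log₂(0.684) = 0.37479
  −(0.243)·log₂(0.243) = 0.49596
Sum: 0.27565 + 0.37479 + 0.49596 = 1.1464 bits.

1.1464 bits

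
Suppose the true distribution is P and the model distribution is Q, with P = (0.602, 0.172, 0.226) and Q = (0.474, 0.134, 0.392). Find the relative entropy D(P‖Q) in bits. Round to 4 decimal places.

D(P‖Q) = Σ p·log₂(p/q).
  0.602·log₂(0.602/0.474) = 0.20762
  0.172·log₂(0.172/0.134) = 0.06195
  0.226·log₂(0.226/0.392) = -0.17956
D(P‖Q) = 0.0900 bits.

0.0900 bits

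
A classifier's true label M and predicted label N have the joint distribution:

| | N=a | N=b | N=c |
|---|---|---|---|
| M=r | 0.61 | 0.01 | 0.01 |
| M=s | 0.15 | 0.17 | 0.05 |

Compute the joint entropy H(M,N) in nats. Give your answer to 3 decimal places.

H(M,N) = −Σ p(x,y)·ln p(x,y) over all 6 cells.
  cell (r,a): −0.61·ln0.61 = 0.3015
  cell (r,b): −0.01·ln0.01 = 0.0461
  cell (r,c): −0.01·ln0.01 = 0.0461
  cell (s,a): −0.15·ln0.15 = 0.2846
  cell (s,b): −0.17·ln0.17 = 0.3012
  cell (s,c): −0.05·ln0.05 = 0.1498
Sum = 1.129 nats.

1.129 nats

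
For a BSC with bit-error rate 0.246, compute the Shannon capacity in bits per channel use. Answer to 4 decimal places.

Binary symmetric channel: C = 1 − h₂(ε) where h₂ is the binary entropy function.
h₂(0.246) = −0.246·log₂0.246 − 0.754·log₂0.754 = 0.8049.
C = 1 − 0.8049 = 0.1951 bits per channel use.

0.1951 bits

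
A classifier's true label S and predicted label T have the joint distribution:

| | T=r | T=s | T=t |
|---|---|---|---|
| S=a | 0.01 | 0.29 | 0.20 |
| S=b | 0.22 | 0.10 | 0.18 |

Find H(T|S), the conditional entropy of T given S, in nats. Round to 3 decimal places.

0.906 nats

Marginals: p(S) = (0.5000, 0.5000), p(T) = (0.2300, 0.3900, 0.3800).
H(T|S) = Σ p(S) · H(T|S=·).
  S=a: p=0.5000, H(T|S=a) = 0.7607
  S=b: p=0.5000, H(T|S=b) = 1.0509
Weighted sum = 0.906 nats.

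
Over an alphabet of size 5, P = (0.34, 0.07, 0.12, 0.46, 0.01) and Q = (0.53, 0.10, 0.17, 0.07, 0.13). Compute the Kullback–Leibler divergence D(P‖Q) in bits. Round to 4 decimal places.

0.8984 bits

D(P‖Q) = Σ p·log₂(p/q).
  0.34·log₂(0.34/0.53) = -0.21776
  0.07·log₂(0.07/0.10) = -0.03602
  0.12·log₂(0.12/0.17) = -0.06030
  0.46·log₂(0.46/0.07) = 1.24946
  0.01·log₂(0.01/0.13) = -0.03700
D(P‖Q) = 0.8984 bits.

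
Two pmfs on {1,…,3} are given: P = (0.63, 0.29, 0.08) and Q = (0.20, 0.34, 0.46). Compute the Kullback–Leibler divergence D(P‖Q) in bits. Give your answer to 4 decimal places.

D(P‖Q) = Σ p·log₂(p/q).
  0.63·log₂(0.63/0.20) = 1.04287
  0.29·log₂(0.29/0.34) = -0.06655
  0.08·log₂(0.08/0.46) = -0.20188
D(P‖Q) = 0.7744 bits.

0.7744 bits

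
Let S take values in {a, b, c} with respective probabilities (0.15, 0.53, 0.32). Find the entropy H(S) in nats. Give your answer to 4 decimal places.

H(S) = −Σ p·ln p.
  −(0.15)·ln(0.15) = 0.28457
  −(0.53)·ln(0.53) = 0.33649
  −(0.32)·ln(0.32) = 0.36462
Sum: 0.28457 + 0.33649 + 0.36462 = 0.9857 nats.

0.9857 nats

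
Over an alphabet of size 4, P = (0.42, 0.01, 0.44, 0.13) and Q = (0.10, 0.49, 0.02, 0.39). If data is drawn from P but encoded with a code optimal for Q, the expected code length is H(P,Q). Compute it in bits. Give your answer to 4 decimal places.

4.0654 bits

H(P,Q) = −Σ p·log₂ q.
  −0.42·log₂(0.10) = 1.39521
  −0.01·log₂(0.49) = 0.01029
  −0.44·log₂(0.02) = 2.48330
  −0.13·log₂(0.39) = 0.17660
H(P,Q) = 4.0654 bits.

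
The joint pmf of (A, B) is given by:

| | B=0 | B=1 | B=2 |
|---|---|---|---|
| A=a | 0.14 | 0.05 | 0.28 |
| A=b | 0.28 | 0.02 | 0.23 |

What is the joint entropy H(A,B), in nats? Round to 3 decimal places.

H(A,B) = −Σ p(x,y)·ln p(x,y) over all 6 cells.
  cell (a,0): −0.14·ln0.14 = 0.2753
  cell (a,1): −0.05·ln0.05 = 0.1498
  cell (a,2): −0.28·ln0.28 = 0.3564
  cell (b,0): −0.28·ln0.28 = 0.3564
  cell (b,1): −0.02·ln0.02 = 0.0782
  cell (b,2): −0.23·ln0.23 = 0.3380
Sum = 1.554 nats.

1.554 nats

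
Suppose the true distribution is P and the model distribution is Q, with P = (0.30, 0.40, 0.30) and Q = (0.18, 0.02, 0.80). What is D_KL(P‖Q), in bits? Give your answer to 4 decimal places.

D(P‖Q) = Σ p·log₂(p/q).
  0.30·log₂(0.30/0.18) = 0.22109
  0.40·log₂(0.40/0.02) = 1.72877
  0.30·log₂(0.30/0.80) = -0.42451
D(P‖Q) = 1.5253 bits.

1.5253 bits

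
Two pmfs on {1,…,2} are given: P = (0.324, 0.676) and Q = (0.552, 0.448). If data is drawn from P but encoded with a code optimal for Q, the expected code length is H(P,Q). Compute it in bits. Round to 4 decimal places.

1.0609 bits

H(P,Q) = −Σ p·log₂ q.
  −0.324·log₂(0.552) = 0.27775
  −0.676·log₂(0.448) = 0.78310
H(P,Q) = 1.0609 bits.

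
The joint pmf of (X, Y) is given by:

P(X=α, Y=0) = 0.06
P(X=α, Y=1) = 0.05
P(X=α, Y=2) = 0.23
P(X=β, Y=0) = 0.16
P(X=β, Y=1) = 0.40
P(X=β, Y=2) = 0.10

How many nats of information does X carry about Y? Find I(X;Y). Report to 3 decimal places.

Marginals: p(X) = (0.3400, 0.6600), p(Y) = (0.2200, 0.4500, 0.3300).
I(X;Y) = H(X) + H(Y) − H(X,Y).
H(X) = 0.6410, H(Y) = 1.0583, H(X,Y) = 1.5466.
I(X;Y) = 0.6410 + 1.0583 − 1.5466 = 0.153 nats.

0.153 nats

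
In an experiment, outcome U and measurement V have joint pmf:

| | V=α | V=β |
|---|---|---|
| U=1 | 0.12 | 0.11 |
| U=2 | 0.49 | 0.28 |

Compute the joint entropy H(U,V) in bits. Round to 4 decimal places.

H(U,V) = −Σ p(x,y)·log₂ p(x,y) over all 4 cells.
  cell (1,α): −0.12·log₂0.12 = 0.36707
  cell (1,β): −0.11·log₂0.11 = 0.35029
  cell (2,α): −0.49·log₂0.49 = 0.50428
  cell (2,β): −0.28·log₂0.28 = 0.51422
Sum = 1.7359 bits.

1.7359 bits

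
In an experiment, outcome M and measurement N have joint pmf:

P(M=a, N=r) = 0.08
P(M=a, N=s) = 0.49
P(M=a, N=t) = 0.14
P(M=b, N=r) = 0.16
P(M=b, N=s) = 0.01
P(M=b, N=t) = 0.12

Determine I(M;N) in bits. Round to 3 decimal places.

Marginals: p(M) = (0.7100, 0.2900), p(N) = (0.2400, 0.5000, 0.2600).
I(M;N) = H(M) + H(N) − H(M,N).
H(M) = 0.8687, H(N) = 1.4994, H(M,N) = 2.0494.
I(M;N) = 0.8687 + 1.4994 − 2.0494 = 0.319 bits.

0.319 bits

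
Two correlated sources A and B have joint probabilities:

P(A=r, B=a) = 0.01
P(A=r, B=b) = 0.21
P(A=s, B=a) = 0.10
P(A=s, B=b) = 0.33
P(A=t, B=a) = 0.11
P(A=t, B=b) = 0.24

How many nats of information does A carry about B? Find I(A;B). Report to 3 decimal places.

Marginals: p(A) = (0.2200, 0.4300, 0.3500), p(B) = (0.2200, 0.7800).
I(A;B) = Σ p(x,y)·ln[p(x,y)/(p(x)p(y))].
  (r,a): 0.01·ln(0.2066) = -0.0158
  (r,b): 0.21·ln(1.2238) = 0.0424
  (s,a): 0.10·ln(1.0571) = 0.0056
  (s,b): 0.33·ln(0.9839) = -0.0054
  (t,a): 0.11·ln(1.4286) = 0.0392
  (t,b): 0.24·ln(0.8791) = -0.0309
Sum = 0.035 nats.

0.035 nats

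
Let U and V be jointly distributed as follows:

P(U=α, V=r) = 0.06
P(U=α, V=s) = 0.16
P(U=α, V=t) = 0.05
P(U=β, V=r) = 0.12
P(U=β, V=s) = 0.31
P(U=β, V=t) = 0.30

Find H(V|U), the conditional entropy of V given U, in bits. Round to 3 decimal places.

1.453 bits

Chain rule: H(V|U) = H(U,V) − H(U).
Marginals: p(U) = (0.2700, 0.7300), p(V) = (0.1800, 0.4700, 0.3500).
H(U,V) = 2.2946 bits; H(U) = 0.8415 bits.
H(V|U) = 2.2946 − 0.8415 = 1.453 bits.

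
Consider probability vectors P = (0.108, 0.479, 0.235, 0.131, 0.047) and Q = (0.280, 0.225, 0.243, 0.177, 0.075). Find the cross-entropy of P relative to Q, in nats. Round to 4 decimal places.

H(P,Q) = −Σ p·ln q.
  −0.108·ln(0.280) = 0.13748
  −0.479·ln(0.225) = 0.71450
  −0.235·ln(0.243) = 0.33245
  −0.131·ln(0.177) = 0.22684
  −0.047·ln(0.075) = 0.12174
H(P,Q) = 1.5330 nats.

1.5330 nats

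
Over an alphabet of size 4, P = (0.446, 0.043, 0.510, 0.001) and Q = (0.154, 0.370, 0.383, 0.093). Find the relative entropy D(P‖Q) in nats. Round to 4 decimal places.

D(P‖Q) = Σ p·ln(p/q).
  0.446·ln(0.446/0.154) = 0.47426
  0.043·ln(0.043/0.370) = -0.09255
  0.510·ln(0.510/0.383) = 0.14605
  0.001·ln(0.001/0.093) = -0.00453
D(P‖Q) = 0.5232 nats.

0.5232 nats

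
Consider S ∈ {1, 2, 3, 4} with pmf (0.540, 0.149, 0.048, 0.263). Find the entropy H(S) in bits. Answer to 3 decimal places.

H(S) = −Σ p·log₂ p.
  −(0.540)·log₂(0.540) = 0.4800
  −(0.149)·log₂(0.149) = 0.4092
  −(0.048)·log₂(0.048) = 0.2103
  −(0.263)·log₂(0.263) = 0.5068
Sum: 0.4800 + 0.4092 + 0.2103 + 0.5068 = 1.606 bits.

1.606 bits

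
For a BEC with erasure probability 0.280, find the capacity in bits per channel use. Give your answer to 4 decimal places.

Binary erasure channel: capacity C = 1 − ε.
C = 1 − 0.280 = 0.7200 bits per channel use.

0.7200 bits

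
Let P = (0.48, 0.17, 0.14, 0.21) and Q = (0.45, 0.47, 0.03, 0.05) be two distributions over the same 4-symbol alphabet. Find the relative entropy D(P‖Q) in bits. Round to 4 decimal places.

0.5412 bits

D(P‖Q) = Σ p·log₂(p/q).
  0.48·log₂(0.48/0.45) = 0.04469
  0.17·log₂(0.17/0.47) = -0.24941
  0.14·log₂(0.14/0.03) = 0.31113
  0.21·log₂(0.21/0.05) = 0.43478
D(P‖Q) = 0.5412 bits.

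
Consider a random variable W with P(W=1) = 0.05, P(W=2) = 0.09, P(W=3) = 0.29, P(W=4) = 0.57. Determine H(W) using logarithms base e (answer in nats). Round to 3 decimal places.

1.046 nats

H(W) = −Σ p·ln p.
  −(0.05)·ln(0.05) = 0.1498
  −(0.09)·ln(0.09) = 0.2167
  −(0.29)·ln(0.29) = 0.3590
  −(0.57)·ln(0.57) = 0.3204
Sum: 0.1498 + 0.2167 + 0.3590 + 0.3204 = 1.046 nats.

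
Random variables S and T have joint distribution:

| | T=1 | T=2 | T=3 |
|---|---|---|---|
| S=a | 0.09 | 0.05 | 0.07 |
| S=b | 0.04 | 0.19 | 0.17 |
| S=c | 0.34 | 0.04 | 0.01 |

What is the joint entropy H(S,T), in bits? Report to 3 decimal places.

H(S,T) = −Σ p(x,y)·log₂ p(x,y) over all 9 cells.
  cell (a,1): −0.09·log₂0.09 = 0.3127
  cell (a,2): −0.05·log₂0.05 = 0.2161
  cell (a,3): −0.07·log₂0.07 = 0.2686
  cell (b,1): −0.04·log₂0.04 = 0.1858
  cell (b,2): −0.19·log₂0.19 = 0.4552
  cell (b,3): −0.17·log₂0.17 = 0.4346
  cell (c,1): −0.34·log₂0.34 = 0.5292
  cell (c,2): −0.04·log₂0.04 = 0.1858
  cell (c,3): −0.01·log₂0.01 = 0.0664
Sum = 2.654 bits.

2.654 bits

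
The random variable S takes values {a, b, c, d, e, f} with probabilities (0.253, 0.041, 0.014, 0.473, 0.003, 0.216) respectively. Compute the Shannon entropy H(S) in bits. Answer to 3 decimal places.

1.790 bits

H(S) = −Σ p·log₂ p.
  −(0.253)·log₂(0.253) = 0.5016
  −(0.041)·log₂(0.041) = 0.1889
  −(0.014)·log₂(0.014) = 0.0862
  −(0.473)·log₂(0.473) = 0.5109
  −(0.003)·log₂(0.003) = 0.0251
  −(0.216)·log₂(0.216) = 0.4776
Sum: 0.5016 + 0.1889 + 0.0862 + 0.5109 + 0.0251 + 0.4776 = 1.790 bits.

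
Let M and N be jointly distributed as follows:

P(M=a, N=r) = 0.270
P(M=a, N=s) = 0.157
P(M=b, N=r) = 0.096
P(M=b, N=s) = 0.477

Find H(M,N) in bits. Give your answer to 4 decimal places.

H(M,N) = −Σ p(x,y)·log₂ p(x,y) over all 4 cells.
  cell (a,r): −0.270·log₂0.270 = 0.51002
  cell (a,s): −0.157·log₂0.157 = 0.41937
  cell (b,r): −0.096·log₂0.096 = 0.32456
  cell (b,s): −0.477·log₂0.477 = 0.50941
Sum = 1.7634 bits.

1.7634 bits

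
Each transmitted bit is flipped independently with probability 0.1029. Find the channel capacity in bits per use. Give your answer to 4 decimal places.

0.5219 bits

Binary symmetric channel: C = 1 − h₂(ε) where h₂ is the binary entropy function.
h₂(0.1029) = −0.1029·log₂0.1029 − 0.8971·log₂0.8971 = 0.4781.
C = 1 − 0.4781 = 0.5219 bits per channel use.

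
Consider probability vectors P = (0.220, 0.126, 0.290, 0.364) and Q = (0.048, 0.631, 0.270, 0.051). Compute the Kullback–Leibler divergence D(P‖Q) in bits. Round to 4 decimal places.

1.2523 bits

D(P‖Q) = Σ p·log₂(p/q).
  0.220·log₂(0.220/0.048) = 0.48321
  0.126·log₂(0.126/0.631) = -0.29285
  0.290·log₂(0.290/0.270) = 0.02990
  0.364·log₂(0.364/0.051) = 1.03207
D(P‖Q) = 1.2523 bits.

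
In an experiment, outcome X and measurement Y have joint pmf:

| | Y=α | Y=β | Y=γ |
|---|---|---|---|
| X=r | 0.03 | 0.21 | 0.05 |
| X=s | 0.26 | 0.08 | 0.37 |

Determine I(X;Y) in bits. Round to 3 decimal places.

0.262 bits

Marginals: p(X) = (0.2900, 0.7100), p(Y) = (0.2900, 0.2900, 0.4200).
I(X;Y) = H(X) + H(Y) − H(X,Y).
H(X) = 0.8687, H(Y) = 1.5615, H(X,Y) = 2.1682.
I(X;Y) = 0.8687 + 1.5615 − 2.1682 = 0.262 bits.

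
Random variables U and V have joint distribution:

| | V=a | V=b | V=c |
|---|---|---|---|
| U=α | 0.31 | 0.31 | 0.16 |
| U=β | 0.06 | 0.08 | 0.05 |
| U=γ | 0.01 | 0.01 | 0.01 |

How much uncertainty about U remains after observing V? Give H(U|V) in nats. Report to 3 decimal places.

Marginals: p(U) = (0.7800, 0.1900, 0.0300), p(V) = (0.3800, 0.4000, 0.2200).
H(U|V) = Σ p(V) · H(U|V=·).
  V=a: p=0.3800, H(U|V=a) = 0.5533
  V=b: p=0.4000, H(U|V=b) = 0.6117
  V=c: p=0.2200, H(U|V=c) = 0.7088
Weighted sum = 0.611 nats.

0.611 nats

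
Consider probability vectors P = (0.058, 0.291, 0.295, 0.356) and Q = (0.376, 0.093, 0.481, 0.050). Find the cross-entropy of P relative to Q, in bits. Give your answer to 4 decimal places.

H(P,Q) = −Σ p·log₂ q.
  −0.058·log₂(0.376) = 0.08185
  −0.291·log₂(0.093) = 0.99715
  −0.295·log₂(0.481) = 0.31149
  −0.356·log₂(0.050) = 1.53861
H(P,Q) = 2.9291 bits.

2.9291 bits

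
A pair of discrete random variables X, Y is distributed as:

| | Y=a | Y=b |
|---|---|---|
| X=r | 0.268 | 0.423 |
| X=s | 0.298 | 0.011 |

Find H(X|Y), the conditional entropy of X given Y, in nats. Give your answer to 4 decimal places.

Chain rule: H(X|Y) = H(X,Y) − H(Y).
Marginals: p(X) = (0.6910, 0.3090), p(Y) = (0.5660, 0.4340).
H(X,Y) = 1.1272 nats; H(Y) = 0.6844 nats.
H(X|Y) = 1.1272 − 0.6844 = 0.4428 nats.

0.4428 nats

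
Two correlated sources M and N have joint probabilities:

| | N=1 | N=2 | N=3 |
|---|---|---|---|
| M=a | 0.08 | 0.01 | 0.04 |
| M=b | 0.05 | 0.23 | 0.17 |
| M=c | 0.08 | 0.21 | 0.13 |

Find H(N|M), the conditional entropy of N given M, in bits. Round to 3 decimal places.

1.402 bits

Chain rule: H(N|M) = H(M,N) − H(M).
Marginals: p(M) = (0.1300, 0.4500, 0.4200), p(N) = (0.2100, 0.4500, 0.3400).
H(M,N) = 2.8290 bits; H(M) = 1.4267 bits.
H(N|M) = 2.8290 − 1.4267 = 1.402 bits.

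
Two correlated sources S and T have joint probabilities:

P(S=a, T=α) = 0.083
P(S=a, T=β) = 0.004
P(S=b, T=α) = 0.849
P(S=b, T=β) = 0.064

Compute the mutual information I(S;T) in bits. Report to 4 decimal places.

0.0006 bits

Marginals: p(S) = (0.0870, 0.9130), p(T) = (0.9320, 0.0680).
I(S;T) = Σ p(x,y)·log₂[p(x,y)/(p(x)p(y))].
  (a,α): 0.083·log₂(1.0236) = 0.00280
  (a,β): 0.004·log₂(0.6761) = -0.00226
  (b,α): 0.849·log₂(0.9977) = -0.00276
  (b,β): 0.064·log₂(1.0309) = 0.00281
Sum = 0.0006 bits.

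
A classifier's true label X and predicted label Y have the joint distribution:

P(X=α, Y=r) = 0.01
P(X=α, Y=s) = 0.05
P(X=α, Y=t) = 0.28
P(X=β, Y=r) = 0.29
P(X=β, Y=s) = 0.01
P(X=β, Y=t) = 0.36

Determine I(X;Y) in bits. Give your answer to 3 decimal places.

Marginals: p(X) = (0.3400, 0.6600), p(Y) = (0.3000, 0.0600, 0.6400).
I(X;Y) = H(X) + H(Y) − H(X,Y).
H(X) = 0.9248, H(Y) = 1.1767, H(X,Y) = 1.9117.
I(X;Y) = 0.9248 + 1.1767 − 1.9117 = 0.190 bits.

0.190 bits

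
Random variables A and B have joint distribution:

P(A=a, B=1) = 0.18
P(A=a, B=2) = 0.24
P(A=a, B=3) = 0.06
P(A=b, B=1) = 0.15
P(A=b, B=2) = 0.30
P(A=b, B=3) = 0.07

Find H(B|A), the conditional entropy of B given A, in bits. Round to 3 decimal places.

Marginals: p(A) = (0.4800, 0.5200), p(B) = (0.3300, 0.5400, 0.1300).
H(B|A) = Σ p(A) · H(B|A=·).
  A=a: p=0.4800, H(B|A=a) = 1.4056
  A=b: p=0.5200, H(B|A=b) = 1.3646
Weighted sum = 1.384 bits.

1.384 bits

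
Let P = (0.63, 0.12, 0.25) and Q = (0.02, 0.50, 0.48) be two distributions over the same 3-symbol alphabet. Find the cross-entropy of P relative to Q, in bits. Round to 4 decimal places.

H(P,Q) = −Σ p·log₂ q.
  −0.63·log₂(0.02) = 3.55563
  −0.12·log₂(0.50) = 0.12000
  −0.25·log₂(0.48) = 0.26472
H(P,Q) = 3.9404 bits.

3.9404 bits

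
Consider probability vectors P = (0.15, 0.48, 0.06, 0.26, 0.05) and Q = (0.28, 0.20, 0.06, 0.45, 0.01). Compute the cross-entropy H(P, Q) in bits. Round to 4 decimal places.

H(P,Q) = −Σ p·log₂ q.
  −0.15·log₂(0.28) = 0.27548
  −0.48·log₂(0.20) = 1.11453
  −0.06·log₂(0.06) = 0.24353
  −0.26·log₂(0.45) = 0.29952
  −0.05·log₂(0.01) = 0.33219
H(P,Q) = 2.2652 bits.

2.2652 bits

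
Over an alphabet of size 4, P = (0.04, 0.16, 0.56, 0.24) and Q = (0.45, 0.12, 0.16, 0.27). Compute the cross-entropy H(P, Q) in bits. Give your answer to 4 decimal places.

H(P,Q) = −Σ p·log₂ q.
  −0.04·log₂(0.45) = 0.04608
  −0.16·log₂(0.12) = 0.48942
  −0.56·log₂(0.16) = 1.48056
  −0.24·log₂(0.27) = 0.45335
H(P,Q) = 2.4694 bits.

2.4694 bits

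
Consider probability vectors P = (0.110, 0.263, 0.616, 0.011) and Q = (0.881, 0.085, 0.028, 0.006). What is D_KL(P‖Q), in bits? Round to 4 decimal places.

D(P‖Q) = Σ p·log₂(p/q).
  0.110·log₂(0.110/0.881) = -0.33018
  0.263·log₂(0.263/0.085) = 0.42857
  0.616·log₂(0.616/0.028) = 2.74701
  0.011·log₂(0.011/0.006) = 0.00962
D(P‖Q) = 2.8550 bits.

2.8550 bits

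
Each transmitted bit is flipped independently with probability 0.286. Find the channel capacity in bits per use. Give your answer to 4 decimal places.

0.1365 bits

Binary symmetric channel: C = 1 − h₂(ε) where h₂ is the binary entropy function.
h₂(0.286) = −0.286·log₂0.286 − 0.714·log₂0.714 = 0.8635.
C = 1 − 0.8635 = 0.1365 bits per channel use.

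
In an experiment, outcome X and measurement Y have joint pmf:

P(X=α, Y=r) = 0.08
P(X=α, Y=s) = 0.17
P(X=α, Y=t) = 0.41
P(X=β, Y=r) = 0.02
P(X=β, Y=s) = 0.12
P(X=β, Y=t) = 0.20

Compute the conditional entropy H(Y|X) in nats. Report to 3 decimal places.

0.882 nats

Marginals: p(X) = (0.6600, 0.3400), p(Y) = (0.1000, 0.2900, 0.6100).
H(Y|X) = Σ p(X) · H(Y|X=·).
  X=α: p=0.6600, H(Y|X=α) = 0.9009
  X=β: p=0.3400, H(Y|X=β) = 0.8464
Weighted sum = 0.882 nats.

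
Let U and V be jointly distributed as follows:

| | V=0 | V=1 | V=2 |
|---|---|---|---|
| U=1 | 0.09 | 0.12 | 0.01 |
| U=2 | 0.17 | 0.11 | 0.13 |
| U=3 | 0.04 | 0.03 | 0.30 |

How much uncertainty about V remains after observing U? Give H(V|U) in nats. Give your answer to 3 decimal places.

Marginals: p(U) = (0.2200, 0.4100, 0.3700), p(V) = (0.3000, 0.2600, 0.4400).
H(V|U) = Σ p(U) · H(V|U=·).
  U=1: p=0.2200, H(V|U=1) = 0.8368
  U=2: p=0.4100, H(V|U=2) = 1.0822
  U=3: p=0.3700, H(V|U=3) = 0.6142
Weighted sum = 0.855 nats.

0.855 nats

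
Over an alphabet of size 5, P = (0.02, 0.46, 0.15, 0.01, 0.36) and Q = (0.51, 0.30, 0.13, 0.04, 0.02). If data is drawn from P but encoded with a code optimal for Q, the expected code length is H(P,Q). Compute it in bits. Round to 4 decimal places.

3.3382 bits

H(P,Q) = −Σ p·log₂ q.
  −0.02·log₂(0.51) = 0.01943
  −0.46·log₂(0.30) = 0.79900
  −0.15·log₂(0.13) = 0.44151
  −0.01·log₂(0.04) = 0.04644
  −0.36·log₂(0.02) = 2.03179
H(P,Q) = 3.3382 bits.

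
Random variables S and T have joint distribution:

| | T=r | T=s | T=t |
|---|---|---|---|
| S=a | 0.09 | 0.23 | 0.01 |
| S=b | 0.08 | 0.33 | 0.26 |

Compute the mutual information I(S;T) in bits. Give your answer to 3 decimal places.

Marginals: p(S) = (0.3300, 0.6700), p(T) = (0.1700, 0.5600, 0.2700).
I(S;T) = Σ p(x,y)·log₂[p(x,y)/(p(x)p(y))].
  (a,r): 0.09·log₂(1.6043) = 0.0614
  (a,s): 0.23·log₂(1.2446) = 0.0726
  (a,t): 0.01·log₂(0.1122) = -0.0316
  (b,r): 0.08·log₂(0.7024) = -0.0408
  (b,s): 0.33·log₂(0.8795) = -0.0611
  (b,t): 0.26·log₂(1.4373) = 0.1361
Sum = 0.137 bits.

0.137 bits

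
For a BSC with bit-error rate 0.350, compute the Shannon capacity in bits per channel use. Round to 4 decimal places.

Binary symmetric channel: C = 1 − h₂(ε) where h₂ is the binary entropy function.
h₂(0.350) = −0.350·log₂0.350 − 0.650·log₂0.650 = 0.9341.
C = 1 − 0.9341 = 0.0659 bits per channel use.

0.0659 bits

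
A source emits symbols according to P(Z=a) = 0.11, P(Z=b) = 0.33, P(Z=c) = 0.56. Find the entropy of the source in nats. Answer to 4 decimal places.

0.9334 nats

H(Z) = −Σ p·ln p.
  −(0.11)·ln(0.11) = 0.24280
  −(0.33)·ln(0.33) = 0.36586
  −(0.56)·ln(0.56) = 0.32470
Sum: 0.24280 + 0.36586 + 0.32470 = 0.9334 nats.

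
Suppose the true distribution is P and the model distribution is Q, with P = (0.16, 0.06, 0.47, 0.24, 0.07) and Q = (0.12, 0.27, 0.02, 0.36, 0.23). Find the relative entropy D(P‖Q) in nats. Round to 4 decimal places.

1.2590 nats

D(P‖Q) = Σ p·ln(p/q).
  0.16·ln(0.16/0.12) = 0.04603
  0.06·ln(0.06/0.27) = -0.09024
  0.47·ln(0.47/0.02) = 1.48379
  0.24·ln(0.24/0.36) = -0.09731
  0.07·ln(0.07/0.23) = -0.08327
D(P‖Q) = 1.2590 nats.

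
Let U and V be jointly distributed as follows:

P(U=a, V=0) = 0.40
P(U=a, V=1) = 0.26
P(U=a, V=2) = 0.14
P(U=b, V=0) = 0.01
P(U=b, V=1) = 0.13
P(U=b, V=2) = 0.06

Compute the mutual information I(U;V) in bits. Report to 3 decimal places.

Marginals: p(U) = (0.8000, 0.2000), p(V) = (0.4100, 0.3900, 0.2000).
I(U;V) = Σ p(x,y)·log₂[p(x,y)/(p(x)p(y))].
  (a,0): 0.40·log₂(1.2195) = 0.1145
  (a,1): 0.26·log₂(0.8333) = -0.0684
  (a,2): 0.14·log₂(0.8750) = -0.0270
  (b,0): 0.01·log₂(0.1220) = -0.0304
  (b,1): 0.13·log₂(1.6667) = 0.0958
  (b,2): 0.06·log₂(1.5000) = 0.0351
Sum = 0.120 bits.

0.120 bits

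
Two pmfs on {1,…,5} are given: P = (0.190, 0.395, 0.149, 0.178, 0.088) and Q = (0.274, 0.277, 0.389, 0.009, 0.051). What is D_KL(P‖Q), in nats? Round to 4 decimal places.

0.5069 nats

D(P‖Q) = Σ p·ln(p/q).
  0.190·ln(0.190/0.274) = -0.06956
  0.395·ln(0.395/0.277) = 0.14017
  0.149·ln(0.149/0.389) = -0.14299
  0.178·ln(0.178/0.009) = 0.53125
  0.088·ln(0.088/0.051) = 0.04800
D(P‖Q) = 0.5069 nats.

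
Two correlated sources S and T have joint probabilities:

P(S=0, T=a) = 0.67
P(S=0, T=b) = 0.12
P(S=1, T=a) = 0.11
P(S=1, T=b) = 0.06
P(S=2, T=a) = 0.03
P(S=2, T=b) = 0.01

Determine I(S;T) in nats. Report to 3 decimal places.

0.017 nats

Marginals: p(S) = (0.7900, 0.1700, 0.0400), p(T) = (0.8100, 0.1900).
I(S;T) = H(S) + H(T) − H(S,T).
H(S) = 0.6162, H(T) = 0.4862, H(S,T) = 1.0856.
I(S;T) = 0.6162 + 0.4862 − 1.0856 = 0.017 nats.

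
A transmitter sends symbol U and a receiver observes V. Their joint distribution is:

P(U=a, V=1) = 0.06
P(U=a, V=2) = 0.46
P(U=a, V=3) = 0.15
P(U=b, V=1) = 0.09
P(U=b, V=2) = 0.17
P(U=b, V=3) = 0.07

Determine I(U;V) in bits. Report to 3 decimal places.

0.041 bits

Marginals: p(U) = (0.6700, 0.3300), p(V) = (0.1500, 0.6300, 0.2200).
I(U;V) = H(U) + H(V) − H(U,V).
H(U) = 0.9149, H(V) = 1.3111, H(U,V) = 2.1852.
I(U;V) = 0.9149 + 1.3111 − 2.1852 = 0.041 bits.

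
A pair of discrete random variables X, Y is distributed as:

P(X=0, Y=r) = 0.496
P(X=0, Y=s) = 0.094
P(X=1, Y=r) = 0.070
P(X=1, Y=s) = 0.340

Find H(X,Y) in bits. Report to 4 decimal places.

H(X,Y) = −Σ p(x,y)·log₂ p(x,y) over all 4 cells.
  cell (0,r): −0.496·log₂0.496 = 0.50175
  cell (0,s): −0.094·log₂0.094 = 0.32065
  cell (1,r): −0.070·log₂0.070 = 0.26856
  cell (1,s): −0.340·log₂0.340 = 0.52917
Sum = 1.6201 bits.

1.6201 bits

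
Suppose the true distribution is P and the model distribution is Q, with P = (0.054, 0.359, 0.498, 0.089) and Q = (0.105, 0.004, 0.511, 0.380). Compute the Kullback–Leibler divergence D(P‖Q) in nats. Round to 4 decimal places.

1.4365 nats

D(P‖Q) = Σ p·ln(p/q).
  0.054·ln(0.054/0.105) = -0.03591
  0.359·ln(0.359/0.004) = 1.61443
  0.498·ln(0.498/0.511) = -0.01283
  0.089·ln(0.089/0.380) = -0.12919
D(P‖Q) = 1.4365 nats.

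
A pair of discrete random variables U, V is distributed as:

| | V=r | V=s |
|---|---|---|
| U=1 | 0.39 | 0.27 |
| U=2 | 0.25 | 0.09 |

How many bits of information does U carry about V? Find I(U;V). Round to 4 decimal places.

0.0150 bits

Marginals: p(U) = (0.6600, 0.3400), p(V) = (0.6400, 0.3600).
I(U;V) = H(U) + H(V) − H(U,V).
H(U) = 0.9248, H(V) = 0.9427, H(U,V) = 1.8525.
I(U;V) = 0.9248 + 0.9427 − 1.8525 = 0.0150 bits.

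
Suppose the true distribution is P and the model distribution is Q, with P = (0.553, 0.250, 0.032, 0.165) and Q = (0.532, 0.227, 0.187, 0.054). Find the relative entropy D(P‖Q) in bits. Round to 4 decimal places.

0.2501 bits

D(P‖Q) = Σ p·log₂(p/q).
  0.553·log₂(0.553/0.532) = 0.03089
  0.250·log₂(0.250/0.227) = 0.03481
  0.032·log₂(0.032/0.187) = -0.08150
  0.165·log₂(0.165/0.054) = 0.26589
D(P‖Q) = 0.2501 bits.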